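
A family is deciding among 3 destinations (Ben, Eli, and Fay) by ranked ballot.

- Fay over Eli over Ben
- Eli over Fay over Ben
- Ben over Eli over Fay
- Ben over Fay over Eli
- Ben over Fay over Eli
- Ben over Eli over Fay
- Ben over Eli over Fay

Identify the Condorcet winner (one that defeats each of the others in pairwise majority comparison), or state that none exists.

Head-to-head results (7 voters total):
Ben vs Eli: Ben wins 5–2.
Ben vs Fay: Ben wins 5–2.
Eli vs Fay: Eli wins 4–3.
Ben beats each rival — Eli (5–2), Fay (5–2) — so Ben is the Condorcet winner.

Ben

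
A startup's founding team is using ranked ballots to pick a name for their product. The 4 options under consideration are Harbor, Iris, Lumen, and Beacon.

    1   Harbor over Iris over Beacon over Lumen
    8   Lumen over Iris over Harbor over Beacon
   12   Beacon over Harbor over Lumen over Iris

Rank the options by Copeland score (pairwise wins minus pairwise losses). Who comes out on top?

Beacon

Pairwise results:
  Harbor vs Iris: Harbor wins 13–8.
  Harbor vs Lumen: Harbor wins 13–8.
  Harbor vs Beacon: Beacon wins 12–9.
  Iris vs Lumen: Lumen wins 20–1.
  Iris vs Beacon: Beacon wins 12–9.
  Lumen vs Beacon: Beacon wins 13–8.
Copeland scores (wins − losses):
  Harbor: 2 − 1 = 1
  Iris: 0 − 3 = -3
  Lumen: 1 − 2 = -1
  Beacon: 3 − 0 = 3
Beacon has the best Copeland score.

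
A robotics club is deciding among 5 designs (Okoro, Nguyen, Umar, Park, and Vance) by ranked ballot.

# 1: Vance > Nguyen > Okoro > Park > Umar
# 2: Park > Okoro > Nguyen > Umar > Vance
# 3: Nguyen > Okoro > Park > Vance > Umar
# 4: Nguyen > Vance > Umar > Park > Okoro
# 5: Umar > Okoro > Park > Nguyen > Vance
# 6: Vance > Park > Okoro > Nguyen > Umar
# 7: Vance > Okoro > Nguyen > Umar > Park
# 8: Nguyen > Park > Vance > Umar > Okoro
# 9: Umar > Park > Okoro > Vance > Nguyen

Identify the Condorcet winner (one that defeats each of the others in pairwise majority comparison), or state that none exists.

Head-to-head results (9 voters total):
Okoro vs Nguyen: Okoro wins 5–4.
Okoro vs Umar: Okoro wins 5–4.
Okoro vs Park: Park wins 5–4.
Okoro vs Vance: Vance wins 5–4.
Nguyen vs Umar: Nguyen wins 7–2.
Nguyen vs Park: Nguyen wins 5–4.
Nguyen vs Vance: Nguyen wins 5–4.
Umar vs Park: Park wins 5–4.
Umar vs Vance: Vance wins 6–3.
Park vs Vance: Park wins 5–4.
No candidate beats all others: Okoro beats Nguyen beats Park beats Okoro, a majority cycle.

There is no Condorcet winner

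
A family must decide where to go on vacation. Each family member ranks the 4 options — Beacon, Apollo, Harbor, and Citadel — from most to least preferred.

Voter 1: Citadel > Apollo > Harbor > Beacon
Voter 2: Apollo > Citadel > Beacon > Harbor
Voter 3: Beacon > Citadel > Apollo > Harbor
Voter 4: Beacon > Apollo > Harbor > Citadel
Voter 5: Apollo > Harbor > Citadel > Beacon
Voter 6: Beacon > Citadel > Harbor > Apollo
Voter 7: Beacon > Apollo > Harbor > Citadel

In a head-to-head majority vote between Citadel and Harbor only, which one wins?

Ballots ranking Citadel above Harbor: 4.
Ballots ranking Harbor above Citadel: 3.
Citadel wins the head-to-head, 4–3.

Citadel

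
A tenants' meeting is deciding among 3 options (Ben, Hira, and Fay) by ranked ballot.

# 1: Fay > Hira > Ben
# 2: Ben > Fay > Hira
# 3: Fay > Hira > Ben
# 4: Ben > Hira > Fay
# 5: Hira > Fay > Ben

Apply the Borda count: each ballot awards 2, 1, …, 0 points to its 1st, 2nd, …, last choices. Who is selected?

Fay

Borda scores:
  Ben: 0 + 2 + 0 + 2 + 0 = 4
  Hira: 1 + 0 + 1 + 1 + 2 = 5
  Fay: 2 + 1 + 2 + 0 + 1 = 6
Fay has the highest total.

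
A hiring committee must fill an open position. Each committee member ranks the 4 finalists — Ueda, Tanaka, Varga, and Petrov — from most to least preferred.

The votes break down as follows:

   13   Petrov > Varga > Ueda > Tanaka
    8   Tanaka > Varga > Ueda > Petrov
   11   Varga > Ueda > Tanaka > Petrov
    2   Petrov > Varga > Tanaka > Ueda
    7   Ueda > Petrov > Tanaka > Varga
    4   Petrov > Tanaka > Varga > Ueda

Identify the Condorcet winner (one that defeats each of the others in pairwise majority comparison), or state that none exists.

There is no Condorcet winner

Head-to-head results (45 voters total):
Ueda vs Tanaka: Ueda wins 31–14.
Ueda vs Varga: Varga wins 38–7.
Ueda vs Petrov: Ueda wins 26–19.
Tanaka vs Varga: Varga wins 26–19.
Tanaka vs Petrov: Petrov wins 26–19.
Varga vs Petrov: Petrov wins 26–19.
No candidate beats all others: Ueda beats Petrov beats Varga beats Ueda, a majority cycle.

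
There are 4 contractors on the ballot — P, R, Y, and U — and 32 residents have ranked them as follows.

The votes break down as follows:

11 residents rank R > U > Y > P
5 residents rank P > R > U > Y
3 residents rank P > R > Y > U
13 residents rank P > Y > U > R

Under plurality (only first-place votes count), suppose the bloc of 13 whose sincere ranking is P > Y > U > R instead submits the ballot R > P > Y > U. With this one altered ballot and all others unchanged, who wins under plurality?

First-place totals with the altered ballot: P 8, R 24, Y 0, U 0.
The switch changes the winner from P to R.

R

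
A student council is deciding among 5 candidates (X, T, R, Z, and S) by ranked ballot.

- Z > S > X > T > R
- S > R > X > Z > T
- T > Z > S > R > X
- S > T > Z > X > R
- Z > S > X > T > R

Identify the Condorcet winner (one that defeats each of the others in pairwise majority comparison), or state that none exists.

Z

Head-to-head results (5 voters total):
X vs T: X wins 3–2.
X vs R: X wins 3–2.
X vs Z: Z wins 4–1.
X vs S: S wins 5–0.
T vs R: T wins 4–1.
T vs Z: Z wins 3–2.
T vs S: S wins 4–1.
R vs Z: Z wins 4–1.
R vs S: S wins 5–0.
Z vs S: Z wins 3–2.
Z beats each rival — X (4–1), T (3–2), R (4–1), S (3–2) — so Z is the Condorcet winner.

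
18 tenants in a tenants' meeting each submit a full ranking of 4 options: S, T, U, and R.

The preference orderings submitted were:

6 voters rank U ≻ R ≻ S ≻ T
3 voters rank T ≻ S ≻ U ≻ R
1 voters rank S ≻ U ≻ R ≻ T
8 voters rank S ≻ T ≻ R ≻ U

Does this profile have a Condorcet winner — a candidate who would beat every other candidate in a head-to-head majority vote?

Head-to-head results (18 voters total):
S vs T: S wins 15–3.
S vs U: S wins 12–6.
S vs R: S wins 12–6.
T vs U: T wins 11–7.
T vs R: T wins 11–7.
U vs R: U wins 10–8.
S beats each rival — T (15–3), U (12–6), R (12–6) — so S is the Condorcet winner.

Yes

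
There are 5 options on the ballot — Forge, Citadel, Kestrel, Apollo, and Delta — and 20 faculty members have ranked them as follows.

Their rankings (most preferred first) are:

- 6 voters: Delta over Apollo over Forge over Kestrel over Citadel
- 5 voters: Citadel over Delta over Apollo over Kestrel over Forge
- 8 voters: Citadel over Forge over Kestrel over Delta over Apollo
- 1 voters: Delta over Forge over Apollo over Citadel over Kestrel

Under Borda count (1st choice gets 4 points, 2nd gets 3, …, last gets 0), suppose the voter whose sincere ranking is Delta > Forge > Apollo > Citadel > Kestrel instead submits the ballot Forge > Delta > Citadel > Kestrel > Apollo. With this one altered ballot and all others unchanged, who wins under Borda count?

Borda totals with the altered ballot: Forge 40, Citadel 54, Kestrel 28, Apollo 28, Delta 50.
The winner is unchanged: still Citadel.

Citadel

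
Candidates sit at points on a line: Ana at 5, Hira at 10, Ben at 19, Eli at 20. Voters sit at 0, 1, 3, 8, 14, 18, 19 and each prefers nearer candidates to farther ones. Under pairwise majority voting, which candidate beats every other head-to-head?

Hira

With single-peaked preferences on a line, the Condorcet winner is the candidate closest to the median voter.
The median voter (position 8) is closest to Hira at 10.
Check: Hira vs Eli — voters closer to Hira: 5 of 7.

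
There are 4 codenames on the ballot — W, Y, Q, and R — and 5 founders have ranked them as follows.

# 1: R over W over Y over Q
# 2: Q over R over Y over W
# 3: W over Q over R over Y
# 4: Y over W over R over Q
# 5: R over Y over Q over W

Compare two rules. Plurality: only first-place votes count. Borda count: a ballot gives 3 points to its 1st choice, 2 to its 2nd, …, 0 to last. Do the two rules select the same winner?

Plurality first-place counts: W 1, Y 1, Q 1, R 2 → R.
Borda totals: W 7, Y 7, Q 6, R 10 → R.
The two rules agree on R.

Yes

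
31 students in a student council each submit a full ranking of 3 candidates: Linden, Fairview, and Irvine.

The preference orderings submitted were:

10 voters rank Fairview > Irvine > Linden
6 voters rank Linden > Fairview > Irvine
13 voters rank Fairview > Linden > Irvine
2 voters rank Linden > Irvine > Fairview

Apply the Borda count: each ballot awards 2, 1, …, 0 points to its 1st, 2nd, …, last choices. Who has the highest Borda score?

Borda scores:
  Linden: 10·0 + 6·2 + 13·1 + 2·2 = 29
  Fairview: 10·2 + 6·1 + 13·2 + 2·0 = 52
  Irvine: 10·1 + 6·0 + 13·0 + 2·1 = 12
Fairview has the highest total.

Fairview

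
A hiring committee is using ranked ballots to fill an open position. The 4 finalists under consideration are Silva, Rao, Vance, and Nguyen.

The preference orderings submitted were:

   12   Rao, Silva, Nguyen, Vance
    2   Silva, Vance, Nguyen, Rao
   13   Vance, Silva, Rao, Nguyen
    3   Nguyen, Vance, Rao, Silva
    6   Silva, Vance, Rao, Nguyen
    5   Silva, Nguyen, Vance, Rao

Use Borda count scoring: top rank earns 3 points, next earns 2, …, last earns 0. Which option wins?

Silva

Borda scores:
  Silva: 12·2 + 2·3 + 13·2 + 3·0 + 6·3 + 5·3 = 89
  Rao: 12·3 + 2·0 + 13·1 + 3·1 + 6·1 + 5·0 = 58
  Vance: 12·0 + 2·2 + 13·3 + 3·2 + 6·2 + 5·1 = 66
  Nguyen: 12·1 + 2·1 + 13·0 + 3·3 + 6·0 + 5·2 = 33
Silva has the highest total.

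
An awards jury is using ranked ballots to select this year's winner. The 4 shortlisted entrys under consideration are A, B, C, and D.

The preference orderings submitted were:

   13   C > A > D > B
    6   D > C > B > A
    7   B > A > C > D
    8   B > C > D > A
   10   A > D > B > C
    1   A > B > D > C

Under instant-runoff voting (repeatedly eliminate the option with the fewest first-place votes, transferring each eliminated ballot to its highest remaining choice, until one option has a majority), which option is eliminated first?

Round 1: B 15, C 13, A 11, D 6. D has the fewest and is eliminated.
Round 2: C 19, B 15, A 11. A has the fewest and is eliminated.
Round 3: B 26, C 19. B has a majority.

D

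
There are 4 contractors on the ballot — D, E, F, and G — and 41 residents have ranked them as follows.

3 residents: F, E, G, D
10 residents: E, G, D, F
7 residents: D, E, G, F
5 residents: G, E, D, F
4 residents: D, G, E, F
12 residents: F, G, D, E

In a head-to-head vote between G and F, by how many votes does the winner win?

11

Ballots ranking G above F: 10+7+5+4 = 26.
Ballots ranking F above G: 3+12 = 15.
G wins 26–15, a margin of 11.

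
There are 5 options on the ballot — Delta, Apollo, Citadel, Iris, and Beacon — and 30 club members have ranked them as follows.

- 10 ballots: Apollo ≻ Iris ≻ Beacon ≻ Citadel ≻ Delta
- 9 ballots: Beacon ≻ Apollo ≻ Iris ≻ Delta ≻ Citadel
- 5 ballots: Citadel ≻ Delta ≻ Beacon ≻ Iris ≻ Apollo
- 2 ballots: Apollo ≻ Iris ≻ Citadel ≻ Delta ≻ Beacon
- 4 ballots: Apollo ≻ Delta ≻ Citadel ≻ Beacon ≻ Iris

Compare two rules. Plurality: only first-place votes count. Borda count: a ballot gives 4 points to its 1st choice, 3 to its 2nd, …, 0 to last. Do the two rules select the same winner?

Plurality first-place counts: Delta 0, Apollo 16, Citadel 5, Iris 0, Beacon 9 → Apollo.
Borda totals: Delta 38, Apollo 91, Citadel 42, Iris 59, Beacon 70 → Apollo.
The two rules agree on Apollo.

Yes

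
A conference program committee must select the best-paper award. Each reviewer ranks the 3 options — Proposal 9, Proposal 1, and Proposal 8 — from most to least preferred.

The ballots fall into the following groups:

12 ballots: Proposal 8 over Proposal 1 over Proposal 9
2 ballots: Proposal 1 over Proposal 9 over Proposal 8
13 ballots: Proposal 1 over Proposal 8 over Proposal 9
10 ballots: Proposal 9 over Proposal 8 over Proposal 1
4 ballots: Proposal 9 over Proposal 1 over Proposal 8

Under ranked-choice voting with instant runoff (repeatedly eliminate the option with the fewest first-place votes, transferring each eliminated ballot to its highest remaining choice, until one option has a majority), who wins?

Proposal 1

Round 1: Proposal 1 15, Proposal 9 14, Proposal 8 12. Proposal 8 has the fewest and is eliminated.
Round 2: Proposal 1 27, Proposal 9 14. Proposal 1 has a majority.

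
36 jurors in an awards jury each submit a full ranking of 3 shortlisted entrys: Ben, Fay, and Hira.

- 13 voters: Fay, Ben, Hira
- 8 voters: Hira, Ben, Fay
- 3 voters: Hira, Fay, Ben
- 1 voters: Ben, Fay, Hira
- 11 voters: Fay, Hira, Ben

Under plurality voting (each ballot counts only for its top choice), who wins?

First-place vote totals:
  Ben: 1
  Fay: 24
  Hira: 11
Fay has the most first-place votes.

Fay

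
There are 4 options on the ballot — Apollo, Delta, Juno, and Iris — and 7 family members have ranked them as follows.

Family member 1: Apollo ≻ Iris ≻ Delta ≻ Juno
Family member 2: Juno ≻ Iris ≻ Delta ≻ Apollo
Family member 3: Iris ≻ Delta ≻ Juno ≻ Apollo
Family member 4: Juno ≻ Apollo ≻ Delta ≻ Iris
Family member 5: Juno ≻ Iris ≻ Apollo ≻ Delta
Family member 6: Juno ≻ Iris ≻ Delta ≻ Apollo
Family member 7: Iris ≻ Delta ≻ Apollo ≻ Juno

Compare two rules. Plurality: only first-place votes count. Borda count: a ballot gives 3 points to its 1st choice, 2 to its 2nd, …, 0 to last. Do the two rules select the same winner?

No

Plurality first-place counts: Apollo 1, Delta 0, Juno 4, Iris 2 → Juno.
Borda totals: Apollo 7, Delta 8, Juno 13, Iris 14 → Iris.
The two rules disagree: plurality picks Juno, Borda picks Iris.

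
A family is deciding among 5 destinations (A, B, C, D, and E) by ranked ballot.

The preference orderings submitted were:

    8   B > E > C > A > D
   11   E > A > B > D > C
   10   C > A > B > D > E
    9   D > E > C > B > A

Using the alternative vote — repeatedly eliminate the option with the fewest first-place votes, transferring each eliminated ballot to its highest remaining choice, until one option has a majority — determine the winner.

Round 1: E 11, C 10, D 9, B 8, A 0. A has the fewest and is eliminated.
Round 2: E 11, C 10, D 9, B 8. B has the fewest and is eliminated.
Round 3: E 19, C 10, D 9. D has the fewest and is eliminated.
Round 4: E 28, C 10. E has a majority.

E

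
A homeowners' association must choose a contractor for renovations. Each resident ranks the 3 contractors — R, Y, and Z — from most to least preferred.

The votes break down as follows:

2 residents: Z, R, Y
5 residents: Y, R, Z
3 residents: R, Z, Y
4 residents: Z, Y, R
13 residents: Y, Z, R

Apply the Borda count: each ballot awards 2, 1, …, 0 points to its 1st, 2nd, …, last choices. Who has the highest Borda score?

Borda scores:
  R: 2·1 + 5·1 + 3·2 + 4·0 + 13·0 = 13
  Y: 2·0 + 5·2 + 3·0 + 4·1 + 13·2 = 40
  Z: 2·2 + 5·0 + 3·1 + 4·2 + 13·1 = 28
Y has the highest total.

Y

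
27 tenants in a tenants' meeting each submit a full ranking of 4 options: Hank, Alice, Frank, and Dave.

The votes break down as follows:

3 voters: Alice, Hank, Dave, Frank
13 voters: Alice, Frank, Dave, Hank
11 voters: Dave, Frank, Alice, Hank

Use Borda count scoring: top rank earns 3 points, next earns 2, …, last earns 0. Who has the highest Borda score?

Borda scores:
  Hank: 3·2 + 13·0 + 11·0 = 6
  Alice: 3·3 + 13·3 + 11·1 = 59
  Frank: 3·0 + 13·2 + 11·2 = 48
  Dave: 3·1 + 13·1 + 11·3 = 49
Alice has the highest total.

Alice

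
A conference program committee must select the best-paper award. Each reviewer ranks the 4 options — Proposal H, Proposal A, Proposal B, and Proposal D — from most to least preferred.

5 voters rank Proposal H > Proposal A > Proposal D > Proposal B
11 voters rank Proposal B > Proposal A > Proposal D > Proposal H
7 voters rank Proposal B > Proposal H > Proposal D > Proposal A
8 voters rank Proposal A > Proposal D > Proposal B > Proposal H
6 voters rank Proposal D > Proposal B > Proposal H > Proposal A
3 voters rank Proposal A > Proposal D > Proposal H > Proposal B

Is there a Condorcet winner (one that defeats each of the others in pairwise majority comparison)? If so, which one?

No Condorcet winner

Head-to-head results (40 voters total):
Proposal H vs Proposal A: Proposal A wins 22–18.
Proposal H vs Proposal B: Proposal B wins 32–8.
Proposal H vs Proposal D: Proposal D wins 28–12.
Proposal A vs Proposal B: Proposal B wins 24–16.
Proposal A vs Proposal D: Proposal A wins 27–13.
Proposal B vs Proposal D: Proposal D wins 22–18.
No candidate beats all others: Proposal A beats Proposal D beats Proposal B beats Proposal A, a majority cycle.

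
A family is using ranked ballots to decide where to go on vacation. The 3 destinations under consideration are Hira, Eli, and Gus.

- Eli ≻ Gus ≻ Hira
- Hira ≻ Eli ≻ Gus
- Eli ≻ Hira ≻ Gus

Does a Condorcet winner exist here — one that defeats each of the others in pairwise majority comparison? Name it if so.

Eli

Head-to-head results (3 voters total):
Hira vs Eli: Eli wins 2–1.
Hira vs Gus: Hira wins 2–1.
Eli vs Gus: Eli wins 3–0.
Eli beats each rival — Hira (2–1), Gus (3–0) — so Eli is the Condorcet winner.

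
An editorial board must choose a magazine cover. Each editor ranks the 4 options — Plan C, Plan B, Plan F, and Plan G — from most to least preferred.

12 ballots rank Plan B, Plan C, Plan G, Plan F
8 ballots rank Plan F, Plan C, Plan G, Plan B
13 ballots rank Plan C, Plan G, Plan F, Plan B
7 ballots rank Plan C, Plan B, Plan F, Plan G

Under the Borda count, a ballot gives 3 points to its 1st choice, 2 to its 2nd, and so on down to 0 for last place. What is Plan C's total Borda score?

Borda scores:
  Plan C: 12·2 + 8·2 + 13·3 + 7·3 = 100
  Plan B: 12·3 + 8·0 + 13·0 + 7·2 = 50
  Plan F: 12·0 + 8·3 + 13·1 + 7·1 = 44
  Plan G: 12·1 + 8·1 + 13·2 + 7·0 = 46

100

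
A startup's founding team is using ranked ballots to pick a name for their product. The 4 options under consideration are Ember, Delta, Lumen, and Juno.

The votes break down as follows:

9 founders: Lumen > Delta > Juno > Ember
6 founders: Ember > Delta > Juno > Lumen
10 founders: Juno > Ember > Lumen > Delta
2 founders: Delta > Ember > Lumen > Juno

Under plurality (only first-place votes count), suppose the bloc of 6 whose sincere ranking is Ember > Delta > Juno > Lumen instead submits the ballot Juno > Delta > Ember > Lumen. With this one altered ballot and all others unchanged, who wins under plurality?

First-place totals with the altered ballot: Ember 0, Delta 2, Lumen 9, Juno 16.
The winner is unchanged: still Juno.

Juno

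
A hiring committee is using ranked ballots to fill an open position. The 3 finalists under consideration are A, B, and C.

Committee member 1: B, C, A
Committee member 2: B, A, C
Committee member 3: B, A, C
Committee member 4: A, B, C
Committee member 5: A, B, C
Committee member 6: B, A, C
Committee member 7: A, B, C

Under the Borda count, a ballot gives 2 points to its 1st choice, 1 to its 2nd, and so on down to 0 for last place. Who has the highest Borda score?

Borda scores:
  A: 0 + 1 + 1 + 2 + 2 + 1 + 2 = 9
  B: 2 + 2 + 2 + 1 + 1 + 2 + 1 = 11
  C: 1 + 0 + 0 + 0 + 0 + 0 + 0 = 1
B has the highest total.

B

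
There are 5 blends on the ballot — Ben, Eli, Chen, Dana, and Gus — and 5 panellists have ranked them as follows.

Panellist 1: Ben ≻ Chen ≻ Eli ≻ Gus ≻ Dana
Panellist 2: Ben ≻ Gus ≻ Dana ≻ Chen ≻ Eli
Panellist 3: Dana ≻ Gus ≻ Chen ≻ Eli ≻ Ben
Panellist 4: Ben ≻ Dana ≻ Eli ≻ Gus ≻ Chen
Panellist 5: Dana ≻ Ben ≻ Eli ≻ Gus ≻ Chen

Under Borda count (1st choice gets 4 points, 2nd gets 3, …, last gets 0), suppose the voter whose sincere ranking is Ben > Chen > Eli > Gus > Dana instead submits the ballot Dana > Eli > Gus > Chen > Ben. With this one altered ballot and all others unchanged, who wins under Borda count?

Dana

Borda totals with the altered ballot: Ben 11, Eli 8, Chen 4, Dana 17, Gus 10.
The switch changes the winner from Ben to Dana.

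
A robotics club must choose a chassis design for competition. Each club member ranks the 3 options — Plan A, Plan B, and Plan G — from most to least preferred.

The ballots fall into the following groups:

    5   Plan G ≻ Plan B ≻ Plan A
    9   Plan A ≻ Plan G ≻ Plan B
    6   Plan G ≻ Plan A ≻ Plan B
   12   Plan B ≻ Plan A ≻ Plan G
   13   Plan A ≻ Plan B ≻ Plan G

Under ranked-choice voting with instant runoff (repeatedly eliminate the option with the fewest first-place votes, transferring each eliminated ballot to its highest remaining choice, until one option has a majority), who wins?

Plan A

Round 1: Plan A 22, Plan B 12, Plan G 11. Plan G has the fewest and is eliminated.
Round 2: Plan A 28, Plan B 17. Plan A has a majority.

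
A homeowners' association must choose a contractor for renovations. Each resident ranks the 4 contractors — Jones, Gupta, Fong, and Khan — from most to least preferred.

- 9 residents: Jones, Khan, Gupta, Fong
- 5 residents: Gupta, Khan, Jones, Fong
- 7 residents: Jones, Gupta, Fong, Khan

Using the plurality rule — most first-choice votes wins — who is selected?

Jones

First-place vote totals:
  Jones: 16
  Gupta: 5
  Fong: 0
  Khan: 0
Jones has the most first-place votes.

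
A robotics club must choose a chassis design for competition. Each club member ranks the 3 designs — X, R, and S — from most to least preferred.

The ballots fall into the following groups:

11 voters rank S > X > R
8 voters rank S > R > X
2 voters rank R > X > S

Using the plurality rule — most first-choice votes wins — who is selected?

First-place vote totals:
  X: 0
  R: 2
  S: 19
S has the most first-place votes.

S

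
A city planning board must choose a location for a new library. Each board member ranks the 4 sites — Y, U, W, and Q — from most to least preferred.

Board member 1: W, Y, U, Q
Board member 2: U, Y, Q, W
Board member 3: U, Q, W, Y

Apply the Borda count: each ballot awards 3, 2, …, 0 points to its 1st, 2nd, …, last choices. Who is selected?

Borda scores:
  Y: 2 + 2 + 0 = 4
  U: 1 + 3 + 3 = 7
  W: 3 + 0 + 1 = 4
  Q: 0 + 1 + 2 = 3
U has the highest total.

U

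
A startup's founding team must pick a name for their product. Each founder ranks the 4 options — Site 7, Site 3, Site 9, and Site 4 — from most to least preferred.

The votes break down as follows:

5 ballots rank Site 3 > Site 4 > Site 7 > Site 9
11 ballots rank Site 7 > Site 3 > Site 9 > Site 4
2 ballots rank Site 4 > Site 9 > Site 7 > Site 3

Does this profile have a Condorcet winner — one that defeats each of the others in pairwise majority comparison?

Yes

Head-to-head results (18 voters total):
Site 7 vs Site 3: Site 7 wins 13–5.
Site 7 vs Site 9: Site 7 wins 16–2.
Site 7 vs Site 4: Site 7 wins 11–7.
Site 3 vs Site 9: Site 3 wins 16–2.
Site 3 vs Site 4: Site 3 wins 16–2.
Site 9 vs Site 4: Site 9 wins 11–7.
Site 7 beats each rival — Site 3 (13–5), Site 9 (16–2), Site 4 (11–7) — so Site 7 is the Condorcet winner.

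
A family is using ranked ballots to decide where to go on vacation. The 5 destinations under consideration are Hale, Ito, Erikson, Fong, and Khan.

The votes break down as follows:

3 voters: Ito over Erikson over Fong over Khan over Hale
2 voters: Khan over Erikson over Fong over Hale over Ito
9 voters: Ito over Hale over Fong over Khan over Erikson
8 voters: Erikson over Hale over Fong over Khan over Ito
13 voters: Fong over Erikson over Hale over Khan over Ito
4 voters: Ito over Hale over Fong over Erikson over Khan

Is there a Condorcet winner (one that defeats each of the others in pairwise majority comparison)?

Head-to-head results (39 voters total):
Hale vs Ito: Hale wins 23–16.
Hale vs Erikson: Erikson wins 26–13.
Hale vs Fong: Hale wins 21–18.
Hale vs Khan: Hale wins 34–5.
Ito vs Erikson: Erikson wins 23–16.
Ito vs Fong: Fong wins 23–16.
Ito vs Khan: Khan wins 23–16.
Erikson vs Fong: Fong wins 26–13.
Erikson vs Khan: Erikson wins 28–11.
Fong vs Khan: Fong wins 37–2.
No candidate beats all others: Hale beats Fong beats Erikson beats Hale, a majority cycle.

No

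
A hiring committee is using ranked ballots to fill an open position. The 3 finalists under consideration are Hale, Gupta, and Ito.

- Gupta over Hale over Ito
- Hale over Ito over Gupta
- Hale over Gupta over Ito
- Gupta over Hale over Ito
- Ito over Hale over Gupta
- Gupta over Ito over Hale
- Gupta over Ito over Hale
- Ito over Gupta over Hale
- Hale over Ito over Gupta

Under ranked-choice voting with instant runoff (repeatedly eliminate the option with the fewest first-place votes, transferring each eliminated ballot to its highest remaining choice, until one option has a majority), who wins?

Round 1: Gupta 4, Hale 3, Ito 2. Ito has the fewest and is eliminated.
Round 2: Gupta 5, Hale 4. Gupta has a majority.

Gupta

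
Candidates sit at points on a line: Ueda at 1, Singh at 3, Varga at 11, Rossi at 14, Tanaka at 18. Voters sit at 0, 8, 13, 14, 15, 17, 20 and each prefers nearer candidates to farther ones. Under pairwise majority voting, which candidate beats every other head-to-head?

With single-peaked preferences on a line, the Condorcet winner is the candidate closest to the median voter.
The median voter (position 14) is closest to Rossi at 14.
Check: Rossi vs Singh — voters closer to Rossi: 5 of 7.

Rossi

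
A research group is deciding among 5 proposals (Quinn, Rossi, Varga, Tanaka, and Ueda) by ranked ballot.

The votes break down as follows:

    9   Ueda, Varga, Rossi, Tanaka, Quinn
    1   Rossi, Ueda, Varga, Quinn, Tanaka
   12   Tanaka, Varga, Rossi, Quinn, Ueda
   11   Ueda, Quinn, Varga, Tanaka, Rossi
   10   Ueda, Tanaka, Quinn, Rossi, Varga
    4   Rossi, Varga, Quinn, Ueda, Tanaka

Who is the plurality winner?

Ueda

First-place vote totals:
  Quinn: 0
  Rossi: 5
  Varga: 0
  Tanaka: 12
  Ueda: 30
Ueda has the most first-place votes.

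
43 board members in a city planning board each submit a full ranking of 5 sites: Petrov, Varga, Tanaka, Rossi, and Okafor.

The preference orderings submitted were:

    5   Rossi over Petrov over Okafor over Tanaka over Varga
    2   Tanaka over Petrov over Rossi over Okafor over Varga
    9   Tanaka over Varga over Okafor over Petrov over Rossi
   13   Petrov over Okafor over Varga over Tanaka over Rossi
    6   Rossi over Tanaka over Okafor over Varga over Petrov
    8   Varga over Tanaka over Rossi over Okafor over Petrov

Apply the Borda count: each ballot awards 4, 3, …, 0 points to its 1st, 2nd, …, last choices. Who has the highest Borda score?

Borda scores:
  Petrov: 5·3 + 2·3 + 9·1 + 13·4 + 6·0 + 8·0 = 82
  Varga: 5·0 + 2·0 + 9·3 + 13·2 + 6·1 + 8·4 = 91
  Tanaka: 5·1 + 2·4 + 9·4 + 13·1 + 6·3 + 8·3 = 104
  Rossi: 5·4 + 2·2 + 9·0 + 13·0 + 6·4 + 8·2 = 64
  Okafor: 5·2 + 2·1 + 9·2 + 13·3 + 6·2 + 8·1 = 89
Tanaka has the highest total.

Tanaka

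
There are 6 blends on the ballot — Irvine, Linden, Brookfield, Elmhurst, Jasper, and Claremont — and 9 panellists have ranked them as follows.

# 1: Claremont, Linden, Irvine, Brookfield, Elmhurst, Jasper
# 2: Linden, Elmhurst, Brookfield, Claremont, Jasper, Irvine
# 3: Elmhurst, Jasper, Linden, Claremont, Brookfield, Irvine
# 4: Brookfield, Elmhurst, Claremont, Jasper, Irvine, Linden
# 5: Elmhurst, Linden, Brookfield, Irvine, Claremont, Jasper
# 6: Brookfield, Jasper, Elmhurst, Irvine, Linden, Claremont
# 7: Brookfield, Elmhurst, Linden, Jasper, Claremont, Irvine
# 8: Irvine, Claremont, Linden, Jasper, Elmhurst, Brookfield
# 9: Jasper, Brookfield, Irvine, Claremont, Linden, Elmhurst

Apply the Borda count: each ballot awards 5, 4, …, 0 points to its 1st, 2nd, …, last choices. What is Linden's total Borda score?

24

Borda scores:
  Irvine: 3 + 0 + 0 + 1 + 2 + 2 + 0 + 5 + 3 = 16
  Linden: 4 + 5 + 3 + 0 + 4 + 1 + 3 + 3 + 1 = 24
  Brookfield: 2 + 3 + 1 + 5 + 3 + 5 + 5 + 0 + 4 = 28
  Elmhurst: 1 + 4 + 5 + 4 + 5 + 3 + 4 + 1 + 0 = 27
  Jasper: 0 + 1 + 4 + 2 + 0 + 4 + 2 + 2 + 5 = 20
  Claremont: 5 + 2 + 2 + 3 + 1 + 0 + 1 + 4 + 2 = 20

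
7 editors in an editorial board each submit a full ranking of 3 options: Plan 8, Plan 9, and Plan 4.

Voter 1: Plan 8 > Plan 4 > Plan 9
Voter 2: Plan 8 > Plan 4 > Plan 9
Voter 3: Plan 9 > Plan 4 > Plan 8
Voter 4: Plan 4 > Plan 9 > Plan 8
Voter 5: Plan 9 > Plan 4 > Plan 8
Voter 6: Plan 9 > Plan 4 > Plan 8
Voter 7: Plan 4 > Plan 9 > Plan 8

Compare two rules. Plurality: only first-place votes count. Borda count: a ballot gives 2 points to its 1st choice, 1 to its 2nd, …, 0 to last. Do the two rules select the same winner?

No

Plurality first-place counts: Plan 8 2, Plan 9 3, Plan 4 2 → Plan 9.
Borda totals: Plan 8 4, Plan 9 8, Plan 4 9 → Plan 4.
The two rules disagree: plurality picks Plan 9, Borda picks Plan 4.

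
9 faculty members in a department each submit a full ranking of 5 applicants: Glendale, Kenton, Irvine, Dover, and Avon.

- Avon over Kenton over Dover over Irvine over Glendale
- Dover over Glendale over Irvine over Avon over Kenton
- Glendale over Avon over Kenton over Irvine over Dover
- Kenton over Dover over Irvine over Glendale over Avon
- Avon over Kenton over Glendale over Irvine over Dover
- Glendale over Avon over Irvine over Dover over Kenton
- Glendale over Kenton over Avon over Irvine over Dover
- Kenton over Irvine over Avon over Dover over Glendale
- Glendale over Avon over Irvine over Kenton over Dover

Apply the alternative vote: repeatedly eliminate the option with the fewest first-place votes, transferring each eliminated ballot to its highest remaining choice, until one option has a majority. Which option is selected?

Glendale

Round 1: Glendale 4, Kenton 2, Avon 2, Dover 1, Irvine 0. Irvine has the fewest and is eliminated.
Round 2: Glendale 4, Kenton 2, Avon 2, Dover 1. Dover has the fewest and is eliminated.
Round 3: Glendale 5, Kenton 2, Avon 2. Glendale has a majority.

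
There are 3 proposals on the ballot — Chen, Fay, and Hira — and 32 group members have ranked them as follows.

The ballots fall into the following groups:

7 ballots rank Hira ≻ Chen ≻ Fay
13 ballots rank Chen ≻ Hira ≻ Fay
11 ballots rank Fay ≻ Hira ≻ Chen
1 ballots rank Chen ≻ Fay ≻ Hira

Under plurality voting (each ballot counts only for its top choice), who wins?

Chen

First-place vote totals:
  Chen: 14
  Fay: 11
  Hira: 7
Chen has the most first-place votes.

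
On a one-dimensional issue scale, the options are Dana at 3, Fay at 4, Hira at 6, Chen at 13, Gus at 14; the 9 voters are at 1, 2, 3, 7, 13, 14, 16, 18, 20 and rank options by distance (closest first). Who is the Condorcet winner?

With single-peaked preferences on a line, the Condorcet winner is the candidate closest to the median voter.
The median voter (position 13) is closest to Chen at 13.
Check: Chen vs Dana — voters closer to Chen: 5 of 9.

Chen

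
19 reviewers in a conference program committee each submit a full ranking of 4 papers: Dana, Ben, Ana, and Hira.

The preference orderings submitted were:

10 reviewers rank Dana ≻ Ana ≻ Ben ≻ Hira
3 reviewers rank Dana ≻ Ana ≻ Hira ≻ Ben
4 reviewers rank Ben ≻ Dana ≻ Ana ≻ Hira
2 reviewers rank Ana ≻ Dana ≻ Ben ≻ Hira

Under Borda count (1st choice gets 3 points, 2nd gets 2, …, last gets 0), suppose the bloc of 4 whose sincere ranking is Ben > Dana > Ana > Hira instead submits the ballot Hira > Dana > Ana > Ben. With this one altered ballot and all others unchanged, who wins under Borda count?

Dana

Borda totals with the altered ballot: Dana 51, Ben 12, Ana 36, Hira 15.
The winner is unchanged: still Dana.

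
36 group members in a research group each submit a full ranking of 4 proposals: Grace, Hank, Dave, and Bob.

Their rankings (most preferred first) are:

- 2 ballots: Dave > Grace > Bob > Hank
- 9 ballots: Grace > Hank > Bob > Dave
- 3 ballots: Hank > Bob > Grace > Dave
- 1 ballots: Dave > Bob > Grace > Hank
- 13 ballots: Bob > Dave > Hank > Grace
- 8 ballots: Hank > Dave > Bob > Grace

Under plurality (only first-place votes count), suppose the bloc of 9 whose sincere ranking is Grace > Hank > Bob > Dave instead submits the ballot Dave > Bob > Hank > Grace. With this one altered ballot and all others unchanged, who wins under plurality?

Bob

First-place totals with the altered ballot: Grace 0, Hank 11, Dave 12, Bob 13.
The winner is unchanged: still Bob.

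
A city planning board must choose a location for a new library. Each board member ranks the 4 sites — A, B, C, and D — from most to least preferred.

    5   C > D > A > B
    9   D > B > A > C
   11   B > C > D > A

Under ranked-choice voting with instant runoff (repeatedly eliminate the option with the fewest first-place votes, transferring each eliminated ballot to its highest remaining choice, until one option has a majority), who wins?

Round 1: B 11, D 9, C 5, A 0. A has the fewest and is eliminated.
Round 2: B 11, D 9, C 5. C has the fewest and is eliminated.
Round 3: D 14, B 11. D has a majority.

D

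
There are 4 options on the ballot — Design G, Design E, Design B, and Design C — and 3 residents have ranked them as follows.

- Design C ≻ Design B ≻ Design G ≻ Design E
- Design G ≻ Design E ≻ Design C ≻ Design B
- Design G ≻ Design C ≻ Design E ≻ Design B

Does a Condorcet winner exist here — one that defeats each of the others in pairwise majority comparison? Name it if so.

Head-to-head results (3 voters total):
Design G vs Design E: Design G wins 3–0.
Design G vs Design B: Design G wins 2–1.
Design G vs Design C: Design G wins 2–1.
Design E vs Design B: Design E wins 2–1.
Design E vs Design C: Design C wins 2–1.
Design B vs Design C: Design C wins 3–0.
Design G beats each rival — Design E (3–0), Design B (2–1), Design C (2–1) — so Design G is the Condorcet winner.

Design G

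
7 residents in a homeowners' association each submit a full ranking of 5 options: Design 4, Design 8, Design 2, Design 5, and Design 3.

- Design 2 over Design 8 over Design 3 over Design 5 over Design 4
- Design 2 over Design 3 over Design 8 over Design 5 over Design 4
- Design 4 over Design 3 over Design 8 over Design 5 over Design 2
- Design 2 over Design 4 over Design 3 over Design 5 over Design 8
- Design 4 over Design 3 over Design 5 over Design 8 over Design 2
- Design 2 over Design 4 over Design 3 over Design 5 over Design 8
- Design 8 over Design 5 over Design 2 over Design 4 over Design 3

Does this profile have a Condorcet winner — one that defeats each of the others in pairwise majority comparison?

Head-to-head results (7 voters total):
Design 4 vs Design 8: Design 4 wins 4–3.
Design 4 vs Design 2: Design 2 wins 5–2.
Design 4 vs Design 5: Design 4 wins 4–3.
Design 4 vs Design 3: Design 4 wins 5–2.
Design 8 vs Design 2: Design 2 wins 4–3.
Design 8 vs Design 5: Design 8 wins 4–3.
Design 8 vs Design 3: Design 3 wins 5–2.
Design 2 vs Design 5: Design 2 wins 4–3.
Design 2 vs Design 3: Design 2 wins 5–2.
Design 5 vs Design 3: Design 3 wins 6–1.
Design 2 beats each rival — Design 4 (5–2), Design 8 (4–3), Design 5 (4–3), Design 3 (5–2) — so Design 2 is the Condorcet winner.

Yes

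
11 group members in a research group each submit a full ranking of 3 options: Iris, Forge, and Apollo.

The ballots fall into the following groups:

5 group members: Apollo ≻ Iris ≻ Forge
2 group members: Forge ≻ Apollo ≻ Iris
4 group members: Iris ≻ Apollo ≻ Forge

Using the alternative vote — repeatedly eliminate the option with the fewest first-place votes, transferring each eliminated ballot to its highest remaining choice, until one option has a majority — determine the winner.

Round 1: Apollo 5, Iris 4, Forge 2. Forge has the fewest and is eliminated.
Round 2: Apollo 7, Iris 4. Apollo has a majority.

Apollo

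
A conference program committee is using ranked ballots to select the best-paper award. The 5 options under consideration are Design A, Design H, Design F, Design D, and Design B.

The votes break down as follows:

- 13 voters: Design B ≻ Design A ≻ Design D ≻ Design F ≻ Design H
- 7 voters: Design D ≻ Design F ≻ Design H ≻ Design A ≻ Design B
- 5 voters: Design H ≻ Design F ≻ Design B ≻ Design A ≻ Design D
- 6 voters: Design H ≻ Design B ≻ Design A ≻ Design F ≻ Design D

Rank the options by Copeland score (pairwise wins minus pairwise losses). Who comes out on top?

Pairwise results:
  Design A vs Design H: Design H wins 18–13.
  Design A vs Design F: Design A wins 19–12.
  Design A vs Design D: Design A wins 24–7.
  Design A vs Design B: Design B wins 24–7.
  Design H vs Design F: Design F wins 20–11.
  Design H vs Design D: Design D wins 20–11.
  Design H vs Design B: Design H wins 18–13.
  Design F vs Design D: Design D wins 20–11.
  Design F vs Design B: Design B wins 19–12.
  Design D vs Design B: Design B wins 24–7.
Copeland scores (wins − losses):
  Design A: 2 − 2 = 0
  Design H: 2 − 2 = 0
  Design F: 1 − 3 = -2
  Design D: 2 − 2 = 0
  Design B: 3 − 1 = 2
Design B has the best Copeland score.

Design B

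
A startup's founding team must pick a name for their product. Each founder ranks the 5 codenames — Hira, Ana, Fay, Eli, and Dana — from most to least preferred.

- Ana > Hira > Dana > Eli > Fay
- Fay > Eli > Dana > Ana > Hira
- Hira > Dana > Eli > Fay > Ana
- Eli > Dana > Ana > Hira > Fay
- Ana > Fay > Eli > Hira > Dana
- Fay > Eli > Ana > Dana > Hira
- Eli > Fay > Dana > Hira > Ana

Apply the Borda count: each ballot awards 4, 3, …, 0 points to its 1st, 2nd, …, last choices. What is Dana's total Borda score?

13

Borda scores:
  Hira: 3 + 0 + 4 + 1 + 1 + 0 + 1 = 10
  Ana: 4 + 1 + 0 + 2 + 4 + 2 + 0 = 13
  Fay: 0 + 4 + 1 + 0 + 3 + 4 + 3 = 15
  Eli: 1 + 3 + 2 + 4 + 2 + 3 + 4 = 19
  Dana: 2 + 2 + 3 + 3 + 0 + 1 + 2 = 13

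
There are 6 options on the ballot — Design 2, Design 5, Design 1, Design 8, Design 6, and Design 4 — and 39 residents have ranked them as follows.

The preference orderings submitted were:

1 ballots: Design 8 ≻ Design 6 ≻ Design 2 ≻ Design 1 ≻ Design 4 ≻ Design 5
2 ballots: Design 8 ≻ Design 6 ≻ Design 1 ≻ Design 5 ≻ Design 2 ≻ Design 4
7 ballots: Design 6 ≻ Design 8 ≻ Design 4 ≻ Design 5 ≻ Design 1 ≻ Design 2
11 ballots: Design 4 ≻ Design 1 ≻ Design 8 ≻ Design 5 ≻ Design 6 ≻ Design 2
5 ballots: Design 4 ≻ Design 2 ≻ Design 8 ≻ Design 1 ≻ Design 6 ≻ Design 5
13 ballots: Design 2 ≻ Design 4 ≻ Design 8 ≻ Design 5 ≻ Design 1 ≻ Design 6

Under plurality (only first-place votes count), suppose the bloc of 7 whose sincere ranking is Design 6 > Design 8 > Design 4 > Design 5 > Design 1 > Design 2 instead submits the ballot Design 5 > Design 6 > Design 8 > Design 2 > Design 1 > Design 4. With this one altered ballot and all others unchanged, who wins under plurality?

First-place totals with the altered ballot: Design 2 13, Design 5 7, Design 1 0, Design 8 3, Design 6 0, Design 4 16.
The winner is unchanged: still Design 4.

Design 4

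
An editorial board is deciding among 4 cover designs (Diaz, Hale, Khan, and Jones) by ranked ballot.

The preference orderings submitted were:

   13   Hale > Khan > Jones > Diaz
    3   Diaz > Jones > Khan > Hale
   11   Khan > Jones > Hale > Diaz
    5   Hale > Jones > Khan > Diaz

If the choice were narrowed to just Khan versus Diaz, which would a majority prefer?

Khan

Ballots ranking Khan above Diaz: 13+11+5 = 29.
Ballots ranking Diaz above Khan: 3.
Khan wins the head-to-head, 29–3.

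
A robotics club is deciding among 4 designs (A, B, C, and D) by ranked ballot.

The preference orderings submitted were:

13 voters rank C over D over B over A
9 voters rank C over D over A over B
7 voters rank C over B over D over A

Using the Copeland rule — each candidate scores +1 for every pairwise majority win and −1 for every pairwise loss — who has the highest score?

C

Pairwise results:
  A vs B: B wins 20–9.
  A vs C: C wins 29–0.
  A vs D: D wins 29–0.
  B vs C: C wins 29–0.
  B vs D: D wins 22–7.
  C vs D: C wins 29–0.
Copeland scores (wins − losses):
  A: 0 − 3 = -3
  B: 1 − 2 = -1
  C: 3 − 0 = 3
  D: 2 − 1 = 1
C has the best Copeland score.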